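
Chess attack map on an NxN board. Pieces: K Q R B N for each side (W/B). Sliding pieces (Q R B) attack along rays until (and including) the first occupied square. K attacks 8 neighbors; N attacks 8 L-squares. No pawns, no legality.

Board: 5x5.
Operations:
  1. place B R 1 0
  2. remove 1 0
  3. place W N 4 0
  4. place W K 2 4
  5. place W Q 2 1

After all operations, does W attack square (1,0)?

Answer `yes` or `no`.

Answer: yes

Derivation:
Op 1: place BR@(1,0)
Op 2: remove (1,0)
Op 3: place WN@(4,0)
Op 4: place WK@(2,4)
Op 5: place WQ@(2,1)
Per-piece attacks for W:
  WQ@(2,1): attacks (2,2) (2,3) (2,4) (2,0) (3,1) (4,1) (1,1) (0,1) (3,2) (4,3) (3,0) (1,2) (0,3) (1,0) [ray(0,1) blocked at (2,4)]
  WK@(2,4): attacks (2,3) (3,4) (1,4) (3,3) (1,3)
  WN@(4,0): attacks (3,2) (2,1)
W attacks (1,0): yes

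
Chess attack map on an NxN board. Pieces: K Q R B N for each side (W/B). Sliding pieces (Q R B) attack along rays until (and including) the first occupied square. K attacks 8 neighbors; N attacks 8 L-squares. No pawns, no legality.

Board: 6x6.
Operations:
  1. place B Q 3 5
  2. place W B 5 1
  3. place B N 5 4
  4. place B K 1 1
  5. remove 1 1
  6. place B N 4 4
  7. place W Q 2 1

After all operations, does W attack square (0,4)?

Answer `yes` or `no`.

Op 1: place BQ@(3,5)
Op 2: place WB@(5,1)
Op 3: place BN@(5,4)
Op 4: place BK@(1,1)
Op 5: remove (1,1)
Op 6: place BN@(4,4)
Op 7: place WQ@(2,1)
Per-piece attacks for W:
  WQ@(2,1): attacks (2,2) (2,3) (2,4) (2,5) (2,0) (3,1) (4,1) (5,1) (1,1) (0,1) (3,2) (4,3) (5,4) (3,0) (1,2) (0,3) (1,0) [ray(1,0) blocked at (5,1); ray(1,1) blocked at (5,4)]
  WB@(5,1): attacks (4,2) (3,3) (2,4) (1,5) (4,0)
W attacks (0,4): no

Answer: no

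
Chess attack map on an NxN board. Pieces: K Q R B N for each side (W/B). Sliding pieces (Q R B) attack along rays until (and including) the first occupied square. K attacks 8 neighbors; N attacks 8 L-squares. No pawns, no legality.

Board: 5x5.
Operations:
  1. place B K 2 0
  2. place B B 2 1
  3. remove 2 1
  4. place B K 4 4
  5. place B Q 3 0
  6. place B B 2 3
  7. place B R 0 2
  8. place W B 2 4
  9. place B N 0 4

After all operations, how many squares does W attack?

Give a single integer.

Op 1: place BK@(2,0)
Op 2: place BB@(2,1)
Op 3: remove (2,1)
Op 4: place BK@(4,4)
Op 5: place BQ@(3,0)
Op 6: place BB@(2,3)
Op 7: place BR@(0,2)
Op 8: place WB@(2,4)
Op 9: place BN@(0,4)
Per-piece attacks for W:
  WB@(2,4): attacks (3,3) (4,2) (1,3) (0,2) [ray(-1,-1) blocked at (0,2)]
Union (4 distinct): (0,2) (1,3) (3,3) (4,2)

Answer: 4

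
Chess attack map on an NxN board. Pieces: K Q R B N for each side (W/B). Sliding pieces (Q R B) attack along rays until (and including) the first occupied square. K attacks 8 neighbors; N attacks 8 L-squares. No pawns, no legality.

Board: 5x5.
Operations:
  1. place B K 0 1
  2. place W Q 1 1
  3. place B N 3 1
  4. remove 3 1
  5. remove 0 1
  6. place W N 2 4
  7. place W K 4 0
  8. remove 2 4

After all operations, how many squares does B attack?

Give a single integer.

Op 1: place BK@(0,1)
Op 2: place WQ@(1,1)
Op 3: place BN@(3,1)
Op 4: remove (3,1)
Op 5: remove (0,1)
Op 6: place WN@(2,4)
Op 7: place WK@(4,0)
Op 8: remove (2,4)
Per-piece attacks for B:
Union (0 distinct): (none)

Answer: 0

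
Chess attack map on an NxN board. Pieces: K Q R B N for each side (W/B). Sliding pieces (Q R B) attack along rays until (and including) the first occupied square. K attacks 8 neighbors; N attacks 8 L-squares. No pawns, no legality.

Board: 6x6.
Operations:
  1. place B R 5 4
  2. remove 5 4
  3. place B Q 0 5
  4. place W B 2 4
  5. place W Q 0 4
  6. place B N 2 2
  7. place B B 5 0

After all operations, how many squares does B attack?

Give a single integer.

Answer: 18

Derivation:
Op 1: place BR@(5,4)
Op 2: remove (5,4)
Op 3: place BQ@(0,5)
Op 4: place WB@(2,4)
Op 5: place WQ@(0,4)
Op 6: place BN@(2,2)
Op 7: place BB@(5,0)
Per-piece attacks for B:
  BQ@(0,5): attacks (0,4) (1,5) (2,5) (3,5) (4,5) (5,5) (1,4) (2,3) (3,2) (4,1) (5,0) [ray(0,-1) blocked at (0,4); ray(1,-1) blocked at (5,0)]
  BN@(2,2): attacks (3,4) (4,3) (1,4) (0,3) (3,0) (4,1) (1,0) (0,1)
  BB@(5,0): attacks (4,1) (3,2) (2,3) (1,4) (0,5) [ray(-1,1) blocked at (0,5)]
Union (18 distinct): (0,1) (0,3) (0,4) (0,5) (1,0) (1,4) (1,5) (2,3) (2,5) (3,0) (3,2) (3,4) (3,5) (4,1) (4,3) (4,5) (5,0) (5,5)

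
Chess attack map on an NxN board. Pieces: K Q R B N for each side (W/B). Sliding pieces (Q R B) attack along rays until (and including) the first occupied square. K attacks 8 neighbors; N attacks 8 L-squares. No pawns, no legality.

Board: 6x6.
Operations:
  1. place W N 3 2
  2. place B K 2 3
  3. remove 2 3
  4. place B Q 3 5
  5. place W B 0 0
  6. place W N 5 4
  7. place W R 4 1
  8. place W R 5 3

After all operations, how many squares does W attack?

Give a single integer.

Answer: 23

Derivation:
Op 1: place WN@(3,2)
Op 2: place BK@(2,3)
Op 3: remove (2,3)
Op 4: place BQ@(3,5)
Op 5: place WB@(0,0)
Op 6: place WN@(5,4)
Op 7: place WR@(4,1)
Op 8: place WR@(5,3)
Per-piece attacks for W:
  WB@(0,0): attacks (1,1) (2,2) (3,3) (4,4) (5,5)
  WN@(3,2): attacks (4,4) (5,3) (2,4) (1,3) (4,0) (5,1) (2,0) (1,1)
  WR@(4,1): attacks (4,2) (4,3) (4,4) (4,5) (4,0) (5,1) (3,1) (2,1) (1,1) (0,1)
  WR@(5,3): attacks (5,4) (5,2) (5,1) (5,0) (4,3) (3,3) (2,3) (1,3) (0,3) [ray(0,1) blocked at (5,4)]
  WN@(5,4): attacks (3,5) (4,2) (3,3)
Union (23 distinct): (0,1) (0,3) (1,1) (1,3) (2,0) (2,1) (2,2) (2,3) (2,4) (3,1) (3,3) (3,5) (4,0) (4,2) (4,3) (4,4) (4,5) (5,0) (5,1) (5,2) (5,3) (5,4) (5,5)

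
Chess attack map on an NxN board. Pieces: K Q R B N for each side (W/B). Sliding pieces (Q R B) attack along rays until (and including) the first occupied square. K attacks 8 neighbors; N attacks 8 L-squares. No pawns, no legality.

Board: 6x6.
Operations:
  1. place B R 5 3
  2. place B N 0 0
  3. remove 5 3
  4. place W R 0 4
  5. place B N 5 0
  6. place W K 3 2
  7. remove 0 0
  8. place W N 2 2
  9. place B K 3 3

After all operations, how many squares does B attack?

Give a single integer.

Answer: 9

Derivation:
Op 1: place BR@(5,3)
Op 2: place BN@(0,0)
Op 3: remove (5,3)
Op 4: place WR@(0,4)
Op 5: place BN@(5,0)
Op 6: place WK@(3,2)
Op 7: remove (0,0)
Op 8: place WN@(2,2)
Op 9: place BK@(3,3)
Per-piece attacks for B:
  BK@(3,3): attacks (3,4) (3,2) (4,3) (2,3) (4,4) (4,2) (2,4) (2,2)
  BN@(5,0): attacks (4,2) (3,1)
Union (9 distinct): (2,2) (2,3) (2,4) (3,1) (3,2) (3,4) (4,2) (4,3) (4,4)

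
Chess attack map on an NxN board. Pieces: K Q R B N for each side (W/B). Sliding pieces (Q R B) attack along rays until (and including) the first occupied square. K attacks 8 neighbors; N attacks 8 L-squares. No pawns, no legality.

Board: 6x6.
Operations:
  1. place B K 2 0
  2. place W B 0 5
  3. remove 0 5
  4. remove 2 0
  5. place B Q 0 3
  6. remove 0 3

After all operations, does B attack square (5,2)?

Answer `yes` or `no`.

Op 1: place BK@(2,0)
Op 2: place WB@(0,5)
Op 3: remove (0,5)
Op 4: remove (2,0)
Op 5: place BQ@(0,3)
Op 6: remove (0,3)
Per-piece attacks for B:
B attacks (5,2): no

Answer: no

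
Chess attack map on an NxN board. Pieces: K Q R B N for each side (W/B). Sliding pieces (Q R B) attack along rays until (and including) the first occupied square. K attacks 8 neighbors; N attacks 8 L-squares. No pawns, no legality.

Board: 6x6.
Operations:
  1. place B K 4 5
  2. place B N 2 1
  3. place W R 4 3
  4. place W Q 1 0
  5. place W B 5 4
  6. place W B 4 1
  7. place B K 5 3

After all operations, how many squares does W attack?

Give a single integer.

Op 1: place BK@(4,5)
Op 2: place BN@(2,1)
Op 3: place WR@(4,3)
Op 4: place WQ@(1,0)
Op 5: place WB@(5,4)
Op 6: place WB@(4,1)
Op 7: place BK@(5,3)
Per-piece attacks for W:
  WQ@(1,0): attacks (1,1) (1,2) (1,3) (1,4) (1,5) (2,0) (3,0) (4,0) (5,0) (0,0) (2,1) (0,1) [ray(1,1) blocked at (2,1)]
  WB@(4,1): attacks (5,2) (5,0) (3,2) (2,3) (1,4) (0,5) (3,0)
  WR@(4,3): attacks (4,4) (4,5) (4,2) (4,1) (5,3) (3,3) (2,3) (1,3) (0,3) [ray(0,1) blocked at (4,5); ray(0,-1) blocked at (4,1); ray(1,0) blocked at (5,3)]
  WB@(5,4): attacks (4,5) (4,3) [ray(-1,1) blocked at (4,5); ray(-1,-1) blocked at (4,3)]
Union (24 distinct): (0,0) (0,1) (0,3) (0,5) (1,1) (1,2) (1,3) (1,4) (1,5) (2,0) (2,1) (2,3) (3,0) (3,2) (3,3) (4,0) (4,1) (4,2) (4,3) (4,4) (4,5) (5,0) (5,2) (5,3)

Answer: 24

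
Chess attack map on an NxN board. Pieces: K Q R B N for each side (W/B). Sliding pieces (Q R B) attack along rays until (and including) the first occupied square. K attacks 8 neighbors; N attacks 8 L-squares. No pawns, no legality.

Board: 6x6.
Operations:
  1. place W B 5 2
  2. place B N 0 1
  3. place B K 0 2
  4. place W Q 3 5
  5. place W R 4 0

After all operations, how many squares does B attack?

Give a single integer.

Answer: 7

Derivation:
Op 1: place WB@(5,2)
Op 2: place BN@(0,1)
Op 3: place BK@(0,2)
Op 4: place WQ@(3,5)
Op 5: place WR@(4,0)
Per-piece attacks for B:
  BN@(0,1): attacks (1,3) (2,2) (2,0)
  BK@(0,2): attacks (0,3) (0,1) (1,2) (1,3) (1,1)
Union (7 distinct): (0,1) (0,3) (1,1) (1,2) (1,3) (2,0) (2,2)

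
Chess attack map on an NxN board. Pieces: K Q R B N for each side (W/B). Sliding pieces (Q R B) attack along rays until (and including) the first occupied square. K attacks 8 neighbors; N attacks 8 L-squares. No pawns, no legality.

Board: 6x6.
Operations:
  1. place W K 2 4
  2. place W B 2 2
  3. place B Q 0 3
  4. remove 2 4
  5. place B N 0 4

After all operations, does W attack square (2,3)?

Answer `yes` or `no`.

Answer: no

Derivation:
Op 1: place WK@(2,4)
Op 2: place WB@(2,2)
Op 3: place BQ@(0,3)
Op 4: remove (2,4)
Op 5: place BN@(0,4)
Per-piece attacks for W:
  WB@(2,2): attacks (3,3) (4,4) (5,5) (3,1) (4,0) (1,3) (0,4) (1,1) (0,0) [ray(-1,1) blocked at (0,4)]
W attacks (2,3): no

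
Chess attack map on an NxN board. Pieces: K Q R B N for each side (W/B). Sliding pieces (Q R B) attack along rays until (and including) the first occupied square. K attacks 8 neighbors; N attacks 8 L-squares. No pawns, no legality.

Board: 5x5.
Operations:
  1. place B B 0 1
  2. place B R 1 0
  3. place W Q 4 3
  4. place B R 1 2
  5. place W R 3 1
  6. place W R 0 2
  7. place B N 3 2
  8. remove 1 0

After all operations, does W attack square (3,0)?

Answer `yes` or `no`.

Op 1: place BB@(0,1)
Op 2: place BR@(1,0)
Op 3: place WQ@(4,3)
Op 4: place BR@(1,2)
Op 5: place WR@(3,1)
Op 6: place WR@(0,2)
Op 7: place BN@(3,2)
Op 8: remove (1,0)
Per-piece attacks for W:
  WR@(0,2): attacks (0,3) (0,4) (0,1) (1,2) [ray(0,-1) blocked at (0,1); ray(1,0) blocked at (1,2)]
  WR@(3,1): attacks (3,2) (3,0) (4,1) (2,1) (1,1) (0,1) [ray(0,1) blocked at (3,2); ray(-1,0) blocked at (0,1)]
  WQ@(4,3): attacks (4,4) (4,2) (4,1) (4,0) (3,3) (2,3) (1,3) (0,3) (3,4) (3,2) [ray(-1,-1) blocked at (3,2)]
W attacks (3,0): yes

Answer: yes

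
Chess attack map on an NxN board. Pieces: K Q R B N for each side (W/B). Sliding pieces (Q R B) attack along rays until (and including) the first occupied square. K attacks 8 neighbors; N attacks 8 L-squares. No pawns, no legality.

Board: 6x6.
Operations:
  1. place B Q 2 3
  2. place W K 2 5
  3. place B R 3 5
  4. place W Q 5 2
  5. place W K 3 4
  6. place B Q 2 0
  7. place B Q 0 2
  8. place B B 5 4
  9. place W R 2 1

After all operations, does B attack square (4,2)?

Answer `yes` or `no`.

Answer: yes

Derivation:
Op 1: place BQ@(2,3)
Op 2: place WK@(2,5)
Op 3: place BR@(3,5)
Op 4: place WQ@(5,2)
Op 5: place WK@(3,4)
Op 6: place BQ@(2,0)
Op 7: place BQ@(0,2)
Op 8: place BB@(5,4)
Op 9: place WR@(2,1)
Per-piece attacks for B:
  BQ@(0,2): attacks (0,3) (0,4) (0,5) (0,1) (0,0) (1,2) (2,2) (3,2) (4,2) (5,2) (1,3) (2,4) (3,5) (1,1) (2,0) [ray(1,0) blocked at (5,2); ray(1,1) blocked at (3,5); ray(1,-1) blocked at (2,0)]
  BQ@(2,0): attacks (2,1) (3,0) (4,0) (5,0) (1,0) (0,0) (3,1) (4,2) (5,3) (1,1) (0,2) [ray(0,1) blocked at (2,1); ray(-1,1) blocked at (0,2)]
  BQ@(2,3): attacks (2,4) (2,5) (2,2) (2,1) (3,3) (4,3) (5,3) (1,3) (0,3) (3,4) (3,2) (4,1) (5,0) (1,4) (0,5) (1,2) (0,1) [ray(0,1) blocked at (2,5); ray(0,-1) blocked at (2,1); ray(1,1) blocked at (3,4)]
  BR@(3,5): attacks (3,4) (4,5) (5,5) (2,5) [ray(0,-1) blocked at (3,4); ray(-1,0) blocked at (2,5)]
  BB@(5,4): attacks (4,5) (4,3) (3,2) (2,1) [ray(-1,-1) blocked at (2,1)]
B attacks (4,2): yes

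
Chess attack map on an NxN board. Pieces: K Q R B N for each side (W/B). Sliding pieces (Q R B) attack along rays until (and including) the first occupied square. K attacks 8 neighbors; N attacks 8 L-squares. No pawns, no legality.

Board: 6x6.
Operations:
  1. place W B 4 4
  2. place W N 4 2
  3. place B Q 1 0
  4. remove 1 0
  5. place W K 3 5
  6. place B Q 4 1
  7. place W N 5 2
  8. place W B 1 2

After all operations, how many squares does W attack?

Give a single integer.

Answer: 21

Derivation:
Op 1: place WB@(4,4)
Op 2: place WN@(4,2)
Op 3: place BQ@(1,0)
Op 4: remove (1,0)
Op 5: place WK@(3,5)
Op 6: place BQ@(4,1)
Op 7: place WN@(5,2)
Op 8: place WB@(1,2)
Per-piece attacks for W:
  WB@(1,2): attacks (2,3) (3,4) (4,5) (2,1) (3,0) (0,3) (0,1)
  WK@(3,5): attacks (3,4) (4,5) (2,5) (4,4) (2,4)
  WN@(4,2): attacks (5,4) (3,4) (2,3) (5,0) (3,0) (2,1)
  WB@(4,4): attacks (5,5) (5,3) (3,5) (3,3) (2,2) (1,1) (0,0) [ray(-1,1) blocked at (3,5)]
  WN@(5,2): attacks (4,4) (3,3) (4,0) (3,1)
Union (21 distinct): (0,0) (0,1) (0,3) (1,1) (2,1) (2,2) (2,3) (2,4) (2,5) (3,0) (3,1) (3,3) (3,4) (3,5) (4,0) (4,4) (4,5) (5,0) (5,3) (5,4) (5,5)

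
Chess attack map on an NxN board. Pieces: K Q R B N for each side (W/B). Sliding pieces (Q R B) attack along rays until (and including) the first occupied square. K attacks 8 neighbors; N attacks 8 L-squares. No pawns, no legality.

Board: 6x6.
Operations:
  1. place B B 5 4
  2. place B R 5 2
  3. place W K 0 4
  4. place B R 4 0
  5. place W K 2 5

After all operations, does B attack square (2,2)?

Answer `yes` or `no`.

Op 1: place BB@(5,4)
Op 2: place BR@(5,2)
Op 3: place WK@(0,4)
Op 4: place BR@(4,0)
Op 5: place WK@(2,5)
Per-piece attacks for B:
  BR@(4,0): attacks (4,1) (4,2) (4,3) (4,4) (4,5) (5,0) (3,0) (2,0) (1,0) (0,0)
  BR@(5,2): attacks (5,3) (5,4) (5,1) (5,0) (4,2) (3,2) (2,2) (1,2) (0,2) [ray(0,1) blocked at (5,4)]
  BB@(5,4): attacks (4,5) (4,3) (3,2) (2,1) (1,0)
B attacks (2,2): yes

Answer: yes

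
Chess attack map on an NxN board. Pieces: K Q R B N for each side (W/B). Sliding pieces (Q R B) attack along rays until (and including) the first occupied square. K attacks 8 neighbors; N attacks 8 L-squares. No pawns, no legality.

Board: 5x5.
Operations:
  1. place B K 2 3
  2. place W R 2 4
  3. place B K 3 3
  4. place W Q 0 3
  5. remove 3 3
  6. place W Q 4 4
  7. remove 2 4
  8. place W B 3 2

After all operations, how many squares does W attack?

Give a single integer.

Answer: 20

Derivation:
Op 1: place BK@(2,3)
Op 2: place WR@(2,4)
Op 3: place BK@(3,3)
Op 4: place WQ@(0,3)
Op 5: remove (3,3)
Op 6: place WQ@(4,4)
Op 7: remove (2,4)
Op 8: place WB@(3,2)
Per-piece attacks for W:
  WQ@(0,3): attacks (0,4) (0,2) (0,1) (0,0) (1,3) (2,3) (1,4) (1,2) (2,1) (3,0) [ray(1,0) blocked at (2,3)]
  WB@(3,2): attacks (4,3) (4,1) (2,3) (2,1) (1,0) [ray(-1,1) blocked at (2,3)]
  WQ@(4,4): attacks (4,3) (4,2) (4,1) (4,0) (3,4) (2,4) (1,4) (0,4) (3,3) (2,2) (1,1) (0,0)
Union (20 distinct): (0,0) (0,1) (0,2) (0,4) (1,0) (1,1) (1,2) (1,3) (1,4) (2,1) (2,2) (2,3) (2,4) (3,0) (3,3) (3,4) (4,0) (4,1) (4,2) (4,3)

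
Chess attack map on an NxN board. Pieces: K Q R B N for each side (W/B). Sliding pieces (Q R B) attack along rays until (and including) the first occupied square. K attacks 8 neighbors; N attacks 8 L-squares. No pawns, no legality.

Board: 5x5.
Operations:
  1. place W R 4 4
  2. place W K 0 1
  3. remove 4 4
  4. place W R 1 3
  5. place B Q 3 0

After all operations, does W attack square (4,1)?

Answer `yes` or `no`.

Answer: no

Derivation:
Op 1: place WR@(4,4)
Op 2: place WK@(0,1)
Op 3: remove (4,4)
Op 4: place WR@(1,3)
Op 5: place BQ@(3,0)
Per-piece attacks for W:
  WK@(0,1): attacks (0,2) (0,0) (1,1) (1,2) (1,0)
  WR@(1,3): attacks (1,4) (1,2) (1,1) (1,0) (2,3) (3,3) (4,3) (0,3)
W attacks (4,1): no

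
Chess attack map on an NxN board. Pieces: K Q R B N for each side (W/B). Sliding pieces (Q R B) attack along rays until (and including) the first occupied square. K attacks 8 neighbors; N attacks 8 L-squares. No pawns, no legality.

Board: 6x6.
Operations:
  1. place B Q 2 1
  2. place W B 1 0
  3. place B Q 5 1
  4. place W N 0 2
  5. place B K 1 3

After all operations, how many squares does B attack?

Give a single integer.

Op 1: place BQ@(2,1)
Op 2: place WB@(1,0)
Op 3: place BQ@(5,1)
Op 4: place WN@(0,2)
Op 5: place BK@(1,3)
Per-piece attacks for B:
  BK@(1,3): attacks (1,4) (1,2) (2,3) (0,3) (2,4) (2,2) (0,4) (0,2)
  BQ@(2,1): attacks (2,2) (2,3) (2,4) (2,5) (2,0) (3,1) (4,1) (5,1) (1,1) (0,1) (3,2) (4,3) (5,4) (3,0) (1,2) (0,3) (1,0) [ray(1,0) blocked at (5,1); ray(-1,-1) blocked at (1,0)]
  BQ@(5,1): attacks (5,2) (5,3) (5,4) (5,5) (5,0) (4,1) (3,1) (2,1) (4,2) (3,3) (2,4) (1,5) (4,0) [ray(-1,0) blocked at (2,1)]
Union (29 distinct): (0,1) (0,2) (0,3) (0,4) (1,0) (1,1) (1,2) (1,4) (1,5) (2,0) (2,1) (2,2) (2,3) (2,4) (2,5) (3,0) (3,1) (3,2) (3,3) (4,0) (4,1) (4,2) (4,3) (5,0) (5,1) (5,2) (5,3) (5,4) (5,5)

Answer: 29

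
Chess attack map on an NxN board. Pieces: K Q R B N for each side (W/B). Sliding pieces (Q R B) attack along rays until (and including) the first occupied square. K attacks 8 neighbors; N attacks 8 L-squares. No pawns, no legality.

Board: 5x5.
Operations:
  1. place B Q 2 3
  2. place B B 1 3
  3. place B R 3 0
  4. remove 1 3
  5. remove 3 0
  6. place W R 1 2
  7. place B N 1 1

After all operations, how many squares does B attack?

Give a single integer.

Answer: 15

Derivation:
Op 1: place BQ@(2,3)
Op 2: place BB@(1,3)
Op 3: place BR@(3,0)
Op 4: remove (1,3)
Op 5: remove (3,0)
Op 6: place WR@(1,2)
Op 7: place BN@(1,1)
Per-piece attacks for B:
  BN@(1,1): attacks (2,3) (3,2) (0,3) (3,0)
  BQ@(2,3): attacks (2,4) (2,2) (2,1) (2,0) (3,3) (4,3) (1,3) (0,3) (3,4) (3,2) (4,1) (1,4) (1,2) [ray(-1,-1) blocked at (1,2)]
Union (15 distinct): (0,3) (1,2) (1,3) (1,4) (2,0) (2,1) (2,2) (2,3) (2,4) (3,0) (3,2) (3,3) (3,4) (4,1) (4,3)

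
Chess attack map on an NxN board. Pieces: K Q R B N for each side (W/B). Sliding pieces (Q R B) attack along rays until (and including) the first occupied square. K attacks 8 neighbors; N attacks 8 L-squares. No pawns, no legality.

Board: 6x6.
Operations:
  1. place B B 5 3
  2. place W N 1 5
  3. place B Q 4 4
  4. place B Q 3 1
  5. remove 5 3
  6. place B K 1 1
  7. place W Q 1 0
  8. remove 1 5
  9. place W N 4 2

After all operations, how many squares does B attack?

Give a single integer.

Answer: 27

Derivation:
Op 1: place BB@(5,3)
Op 2: place WN@(1,5)
Op 3: place BQ@(4,4)
Op 4: place BQ@(3,1)
Op 5: remove (5,3)
Op 6: place BK@(1,1)
Op 7: place WQ@(1,0)
Op 8: remove (1,5)
Op 9: place WN@(4,2)
Per-piece attacks for B:
  BK@(1,1): attacks (1,2) (1,0) (2,1) (0,1) (2,2) (2,0) (0,2) (0,0)
  BQ@(3,1): attacks (3,2) (3,3) (3,4) (3,5) (3,0) (4,1) (5,1) (2,1) (1,1) (4,2) (4,0) (2,2) (1,3) (0,4) (2,0) [ray(-1,0) blocked at (1,1); ray(1,1) blocked at (4,2)]
  BQ@(4,4): attacks (4,5) (4,3) (4,2) (5,4) (3,4) (2,4) (1,4) (0,4) (5,5) (5,3) (3,5) (3,3) (2,2) (1,1) [ray(0,-1) blocked at (4,2); ray(-1,-1) blocked at (1,1)]
Union (27 distinct): (0,0) (0,1) (0,2) (0,4) (1,0) (1,1) (1,2) (1,3) (1,4) (2,0) (2,1) (2,2) (2,4) (3,0) (3,2) (3,3) (3,4) (3,5) (4,0) (4,1) (4,2) (4,3) (4,5) (5,1) (5,3) (5,4) (5,5)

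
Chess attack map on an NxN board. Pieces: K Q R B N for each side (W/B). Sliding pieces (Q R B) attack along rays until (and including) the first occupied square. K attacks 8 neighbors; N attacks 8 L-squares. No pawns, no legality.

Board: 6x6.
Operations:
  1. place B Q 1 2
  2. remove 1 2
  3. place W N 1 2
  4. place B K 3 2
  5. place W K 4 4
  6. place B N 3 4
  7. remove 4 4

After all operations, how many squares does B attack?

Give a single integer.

Answer: 12

Derivation:
Op 1: place BQ@(1,2)
Op 2: remove (1,2)
Op 3: place WN@(1,2)
Op 4: place BK@(3,2)
Op 5: place WK@(4,4)
Op 6: place BN@(3,4)
Op 7: remove (4,4)
Per-piece attacks for B:
  BK@(3,2): attacks (3,3) (3,1) (4,2) (2,2) (4,3) (4,1) (2,3) (2,1)
  BN@(3,4): attacks (5,5) (1,5) (4,2) (5,3) (2,2) (1,3)
Union (12 distinct): (1,3) (1,5) (2,1) (2,2) (2,3) (3,1) (3,3) (4,1) (4,2) (4,3) (5,3) (5,5)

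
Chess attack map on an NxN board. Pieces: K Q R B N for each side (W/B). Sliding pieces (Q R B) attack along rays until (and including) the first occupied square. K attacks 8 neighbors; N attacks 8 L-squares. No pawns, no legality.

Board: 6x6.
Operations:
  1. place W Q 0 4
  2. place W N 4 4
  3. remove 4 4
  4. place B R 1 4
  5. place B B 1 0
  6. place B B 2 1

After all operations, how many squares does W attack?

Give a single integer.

Op 1: place WQ@(0,4)
Op 2: place WN@(4,4)
Op 3: remove (4,4)
Op 4: place BR@(1,4)
Op 5: place BB@(1,0)
Op 6: place BB@(2,1)
Per-piece attacks for W:
  WQ@(0,4): attacks (0,5) (0,3) (0,2) (0,1) (0,0) (1,4) (1,5) (1,3) (2,2) (3,1) (4,0) [ray(1,0) blocked at (1,4)]
Union (11 distinct): (0,0) (0,1) (0,2) (0,3) (0,5) (1,3) (1,4) (1,5) (2,2) (3,1) (4,0)

Answer: 11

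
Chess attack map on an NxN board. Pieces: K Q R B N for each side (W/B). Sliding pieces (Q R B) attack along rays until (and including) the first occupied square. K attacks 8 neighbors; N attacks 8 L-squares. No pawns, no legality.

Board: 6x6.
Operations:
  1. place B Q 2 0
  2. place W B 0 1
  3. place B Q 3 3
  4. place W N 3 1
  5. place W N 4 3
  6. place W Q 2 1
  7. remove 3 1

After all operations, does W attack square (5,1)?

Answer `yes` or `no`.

Answer: yes

Derivation:
Op 1: place BQ@(2,0)
Op 2: place WB@(0,1)
Op 3: place BQ@(3,3)
Op 4: place WN@(3,1)
Op 5: place WN@(4,3)
Op 6: place WQ@(2,1)
Op 7: remove (3,1)
Per-piece attacks for W:
  WB@(0,1): attacks (1,2) (2,3) (3,4) (4,5) (1,0)
  WQ@(2,1): attacks (2,2) (2,3) (2,4) (2,5) (2,0) (3,1) (4,1) (5,1) (1,1) (0,1) (3,2) (4,3) (3,0) (1,2) (0,3) (1,0) [ray(0,-1) blocked at (2,0); ray(-1,0) blocked at (0,1); ray(1,1) blocked at (4,3)]
  WN@(4,3): attacks (5,5) (3,5) (2,4) (5,1) (3,1) (2,2)
W attacks (5,1): yes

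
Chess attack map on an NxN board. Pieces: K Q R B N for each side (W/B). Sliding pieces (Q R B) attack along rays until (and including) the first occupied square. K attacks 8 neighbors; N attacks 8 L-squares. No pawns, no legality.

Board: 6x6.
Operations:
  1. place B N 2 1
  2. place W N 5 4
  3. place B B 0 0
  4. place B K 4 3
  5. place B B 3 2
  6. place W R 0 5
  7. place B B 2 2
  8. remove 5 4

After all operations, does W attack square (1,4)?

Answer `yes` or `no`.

Op 1: place BN@(2,1)
Op 2: place WN@(5,4)
Op 3: place BB@(0,0)
Op 4: place BK@(4,3)
Op 5: place BB@(3,2)
Op 6: place WR@(0,5)
Op 7: place BB@(2,2)
Op 8: remove (5,4)
Per-piece attacks for W:
  WR@(0,5): attacks (0,4) (0,3) (0,2) (0,1) (0,0) (1,5) (2,5) (3,5) (4,5) (5,5) [ray(0,-1) blocked at (0,0)]
W attacks (1,4): no

Answer: no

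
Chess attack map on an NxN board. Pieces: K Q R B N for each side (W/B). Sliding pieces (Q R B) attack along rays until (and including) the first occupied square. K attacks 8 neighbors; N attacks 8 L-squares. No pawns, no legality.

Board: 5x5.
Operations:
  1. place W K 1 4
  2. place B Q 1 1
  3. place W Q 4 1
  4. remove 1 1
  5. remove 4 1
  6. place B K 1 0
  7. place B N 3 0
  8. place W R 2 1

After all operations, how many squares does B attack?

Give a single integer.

Answer: 7

Derivation:
Op 1: place WK@(1,4)
Op 2: place BQ@(1,1)
Op 3: place WQ@(4,1)
Op 4: remove (1,1)
Op 5: remove (4,1)
Op 6: place BK@(1,0)
Op 7: place BN@(3,0)
Op 8: place WR@(2,1)
Per-piece attacks for B:
  BK@(1,0): attacks (1,1) (2,0) (0,0) (2,1) (0,1)
  BN@(3,0): attacks (4,2) (2,2) (1,1)
Union (7 distinct): (0,0) (0,1) (1,1) (2,0) (2,1) (2,2) (4,2)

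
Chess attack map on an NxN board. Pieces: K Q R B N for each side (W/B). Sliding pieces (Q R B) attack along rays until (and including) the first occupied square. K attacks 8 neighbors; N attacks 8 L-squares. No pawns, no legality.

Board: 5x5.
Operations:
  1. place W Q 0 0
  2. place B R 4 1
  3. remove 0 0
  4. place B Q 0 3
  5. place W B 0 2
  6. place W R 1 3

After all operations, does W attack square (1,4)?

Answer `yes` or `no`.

Op 1: place WQ@(0,0)
Op 2: place BR@(4,1)
Op 3: remove (0,0)
Op 4: place BQ@(0,3)
Op 5: place WB@(0,2)
Op 6: place WR@(1,3)
Per-piece attacks for W:
  WB@(0,2): attacks (1,3) (1,1) (2,0) [ray(1,1) blocked at (1,3)]
  WR@(1,3): attacks (1,4) (1,2) (1,1) (1,0) (2,3) (3,3) (4,3) (0,3) [ray(-1,0) blocked at (0,3)]
W attacks (1,4): yes

Answer: yes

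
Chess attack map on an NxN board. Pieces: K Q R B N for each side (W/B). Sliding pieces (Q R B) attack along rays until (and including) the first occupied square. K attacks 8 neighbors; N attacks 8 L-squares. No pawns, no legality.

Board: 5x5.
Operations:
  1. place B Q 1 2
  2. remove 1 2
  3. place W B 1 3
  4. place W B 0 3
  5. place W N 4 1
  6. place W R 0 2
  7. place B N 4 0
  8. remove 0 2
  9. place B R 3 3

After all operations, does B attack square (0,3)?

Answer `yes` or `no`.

Answer: no

Derivation:
Op 1: place BQ@(1,2)
Op 2: remove (1,2)
Op 3: place WB@(1,3)
Op 4: place WB@(0,3)
Op 5: place WN@(4,1)
Op 6: place WR@(0,2)
Op 7: place BN@(4,0)
Op 8: remove (0,2)
Op 9: place BR@(3,3)
Per-piece attacks for B:
  BR@(3,3): attacks (3,4) (3,2) (3,1) (3,0) (4,3) (2,3) (1,3) [ray(-1,0) blocked at (1,3)]
  BN@(4,0): attacks (3,2) (2,1)
B attacks (0,3): no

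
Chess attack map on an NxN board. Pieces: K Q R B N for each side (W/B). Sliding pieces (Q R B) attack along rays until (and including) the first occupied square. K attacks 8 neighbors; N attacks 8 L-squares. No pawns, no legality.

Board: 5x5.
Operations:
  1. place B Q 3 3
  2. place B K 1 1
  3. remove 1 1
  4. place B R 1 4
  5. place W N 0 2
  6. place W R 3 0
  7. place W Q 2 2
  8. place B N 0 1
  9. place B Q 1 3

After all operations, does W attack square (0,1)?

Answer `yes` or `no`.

Answer: no

Derivation:
Op 1: place BQ@(3,3)
Op 2: place BK@(1,1)
Op 3: remove (1,1)
Op 4: place BR@(1,4)
Op 5: place WN@(0,2)
Op 6: place WR@(3,0)
Op 7: place WQ@(2,2)
Op 8: place BN@(0,1)
Op 9: place BQ@(1,3)
Per-piece attacks for W:
  WN@(0,2): attacks (1,4) (2,3) (1,0) (2,1)
  WQ@(2,2): attacks (2,3) (2,4) (2,1) (2,0) (3,2) (4,2) (1,2) (0,2) (3,3) (3,1) (4,0) (1,3) (1,1) (0,0) [ray(-1,0) blocked at (0,2); ray(1,1) blocked at (3,3); ray(-1,1) blocked at (1,3)]
  WR@(3,0): attacks (3,1) (3,2) (3,3) (4,0) (2,0) (1,0) (0,0) [ray(0,1) blocked at (3,3)]
W attacks (0,1): no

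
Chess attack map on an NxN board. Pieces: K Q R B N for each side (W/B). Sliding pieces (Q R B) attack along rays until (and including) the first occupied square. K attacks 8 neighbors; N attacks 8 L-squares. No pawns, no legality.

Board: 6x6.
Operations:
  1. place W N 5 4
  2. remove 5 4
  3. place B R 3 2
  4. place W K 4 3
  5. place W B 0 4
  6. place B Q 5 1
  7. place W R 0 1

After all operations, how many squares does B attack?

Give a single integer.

Answer: 21

Derivation:
Op 1: place WN@(5,4)
Op 2: remove (5,4)
Op 3: place BR@(3,2)
Op 4: place WK@(4,3)
Op 5: place WB@(0,4)
Op 6: place BQ@(5,1)
Op 7: place WR@(0,1)
Per-piece attacks for B:
  BR@(3,2): attacks (3,3) (3,4) (3,5) (3,1) (3,0) (4,2) (5,2) (2,2) (1,2) (0,2)
  BQ@(5,1): attacks (5,2) (5,3) (5,4) (5,5) (5,0) (4,1) (3,1) (2,1) (1,1) (0,1) (4,2) (3,3) (2,4) (1,5) (4,0) [ray(-1,0) blocked at (0,1)]
Union (21 distinct): (0,1) (0,2) (1,1) (1,2) (1,5) (2,1) (2,2) (2,4) (3,0) (3,1) (3,3) (3,4) (3,5) (4,0) (4,1) (4,2) (5,0) (5,2) (5,3) (5,4) (5,5)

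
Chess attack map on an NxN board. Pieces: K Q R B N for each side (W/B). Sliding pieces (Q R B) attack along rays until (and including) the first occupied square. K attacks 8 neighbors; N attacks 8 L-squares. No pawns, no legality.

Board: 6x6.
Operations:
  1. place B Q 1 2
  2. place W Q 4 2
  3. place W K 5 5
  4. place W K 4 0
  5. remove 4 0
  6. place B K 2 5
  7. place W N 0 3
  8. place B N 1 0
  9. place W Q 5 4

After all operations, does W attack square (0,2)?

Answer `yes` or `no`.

Op 1: place BQ@(1,2)
Op 2: place WQ@(4,2)
Op 3: place WK@(5,5)
Op 4: place WK@(4,0)
Op 5: remove (4,0)
Op 6: place BK@(2,5)
Op 7: place WN@(0,3)
Op 8: place BN@(1,0)
Op 9: place WQ@(5,4)
Per-piece attacks for W:
  WN@(0,3): attacks (1,5) (2,4) (1,1) (2,2)
  WQ@(4,2): attacks (4,3) (4,4) (4,5) (4,1) (4,0) (5,2) (3,2) (2,2) (1,2) (5,3) (5,1) (3,3) (2,4) (1,5) (3,1) (2,0) [ray(-1,0) blocked at (1,2)]
  WQ@(5,4): attacks (5,5) (5,3) (5,2) (5,1) (5,0) (4,4) (3,4) (2,4) (1,4) (0,4) (4,5) (4,3) (3,2) (2,1) (1,0) [ray(0,1) blocked at (5,5); ray(-1,-1) blocked at (1,0)]
  WK@(5,5): attacks (5,4) (4,5) (4,4)
W attacks (0,2): no

Answer: no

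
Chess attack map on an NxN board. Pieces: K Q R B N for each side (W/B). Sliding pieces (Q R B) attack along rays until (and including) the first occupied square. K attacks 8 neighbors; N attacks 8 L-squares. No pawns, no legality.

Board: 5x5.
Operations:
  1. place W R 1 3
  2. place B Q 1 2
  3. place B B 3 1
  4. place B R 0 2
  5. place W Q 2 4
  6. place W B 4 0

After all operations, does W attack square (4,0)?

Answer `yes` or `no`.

Answer: no

Derivation:
Op 1: place WR@(1,3)
Op 2: place BQ@(1,2)
Op 3: place BB@(3,1)
Op 4: place BR@(0,2)
Op 5: place WQ@(2,4)
Op 6: place WB@(4,0)
Per-piece attacks for W:
  WR@(1,3): attacks (1,4) (1,2) (2,3) (3,3) (4,3) (0,3) [ray(0,-1) blocked at (1,2)]
  WQ@(2,4): attacks (2,3) (2,2) (2,1) (2,0) (3,4) (4,4) (1,4) (0,4) (3,3) (4,2) (1,3) [ray(-1,-1) blocked at (1,3)]
  WB@(4,0): attacks (3,1) [ray(-1,1) blocked at (3,1)]
W attacks (4,0): no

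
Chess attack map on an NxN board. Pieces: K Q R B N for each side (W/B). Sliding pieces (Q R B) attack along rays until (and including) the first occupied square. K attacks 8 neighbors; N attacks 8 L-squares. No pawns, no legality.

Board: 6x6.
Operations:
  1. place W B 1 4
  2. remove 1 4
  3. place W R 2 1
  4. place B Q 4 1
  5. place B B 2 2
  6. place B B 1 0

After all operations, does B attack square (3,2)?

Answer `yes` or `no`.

Op 1: place WB@(1,4)
Op 2: remove (1,4)
Op 3: place WR@(2,1)
Op 4: place BQ@(4,1)
Op 5: place BB@(2,2)
Op 6: place BB@(1,0)
Per-piece attacks for B:
  BB@(1,0): attacks (2,1) (0,1) [ray(1,1) blocked at (2,1)]
  BB@(2,2): attacks (3,3) (4,4) (5,5) (3,1) (4,0) (1,3) (0,4) (1,1) (0,0)
  BQ@(4,1): attacks (4,2) (4,3) (4,4) (4,5) (4,0) (5,1) (3,1) (2,1) (5,2) (5,0) (3,2) (2,3) (1,4) (0,5) (3,0) [ray(-1,0) blocked at (2,1)]
B attacks (3,2): yes

Answer: yes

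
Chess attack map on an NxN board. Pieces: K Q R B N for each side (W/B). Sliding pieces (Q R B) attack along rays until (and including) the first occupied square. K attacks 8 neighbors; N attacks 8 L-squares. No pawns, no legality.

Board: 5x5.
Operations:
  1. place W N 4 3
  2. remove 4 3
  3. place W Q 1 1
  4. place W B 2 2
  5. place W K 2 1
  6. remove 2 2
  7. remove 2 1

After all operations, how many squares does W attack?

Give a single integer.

Op 1: place WN@(4,3)
Op 2: remove (4,3)
Op 3: place WQ@(1,1)
Op 4: place WB@(2,2)
Op 5: place WK@(2,1)
Op 6: remove (2,2)
Op 7: remove (2,1)
Per-piece attacks for W:
  WQ@(1,1): attacks (1,2) (1,3) (1,4) (1,0) (2,1) (3,1) (4,1) (0,1) (2,2) (3,3) (4,4) (2,0) (0,2) (0,0)
Union (14 distinct): (0,0) (0,1) (0,2) (1,0) (1,2) (1,3) (1,4) (2,0) (2,1) (2,2) (3,1) (3,3) (4,1) (4,4)

Answer: 14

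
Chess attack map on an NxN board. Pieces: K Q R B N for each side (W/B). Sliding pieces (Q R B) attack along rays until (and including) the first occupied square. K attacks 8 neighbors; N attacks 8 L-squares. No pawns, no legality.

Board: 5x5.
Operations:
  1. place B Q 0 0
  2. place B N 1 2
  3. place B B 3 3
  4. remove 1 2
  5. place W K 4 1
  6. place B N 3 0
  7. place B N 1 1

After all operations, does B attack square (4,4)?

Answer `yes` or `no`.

Answer: yes

Derivation:
Op 1: place BQ@(0,0)
Op 2: place BN@(1,2)
Op 3: place BB@(3,3)
Op 4: remove (1,2)
Op 5: place WK@(4,1)
Op 6: place BN@(3,0)
Op 7: place BN@(1,1)
Per-piece attacks for B:
  BQ@(0,0): attacks (0,1) (0,2) (0,3) (0,4) (1,0) (2,0) (3,0) (1,1) [ray(1,0) blocked at (3,0); ray(1,1) blocked at (1,1)]
  BN@(1,1): attacks (2,3) (3,2) (0,3) (3,0)
  BN@(3,0): attacks (4,2) (2,2) (1,1)
  BB@(3,3): attacks (4,4) (4,2) (2,4) (2,2) (1,1) [ray(-1,-1) blocked at (1,1)]
B attacks (4,4): yes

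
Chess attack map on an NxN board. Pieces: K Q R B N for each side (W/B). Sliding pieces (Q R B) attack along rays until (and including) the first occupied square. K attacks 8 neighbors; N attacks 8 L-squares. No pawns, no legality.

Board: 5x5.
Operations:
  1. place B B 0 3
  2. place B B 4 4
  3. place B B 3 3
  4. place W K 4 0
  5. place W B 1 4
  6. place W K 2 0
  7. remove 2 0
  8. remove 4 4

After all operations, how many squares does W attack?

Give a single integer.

Answer: 6

Derivation:
Op 1: place BB@(0,3)
Op 2: place BB@(4,4)
Op 3: place BB@(3,3)
Op 4: place WK@(4,0)
Op 5: place WB@(1,4)
Op 6: place WK@(2,0)
Op 7: remove (2,0)
Op 8: remove (4,4)
Per-piece attacks for W:
  WB@(1,4): attacks (2,3) (3,2) (4,1) (0,3) [ray(-1,-1) blocked at (0,3)]
  WK@(4,0): attacks (4,1) (3,0) (3,1)
Union (6 distinct): (0,3) (2,3) (3,0) (3,1) (3,2) (4,1)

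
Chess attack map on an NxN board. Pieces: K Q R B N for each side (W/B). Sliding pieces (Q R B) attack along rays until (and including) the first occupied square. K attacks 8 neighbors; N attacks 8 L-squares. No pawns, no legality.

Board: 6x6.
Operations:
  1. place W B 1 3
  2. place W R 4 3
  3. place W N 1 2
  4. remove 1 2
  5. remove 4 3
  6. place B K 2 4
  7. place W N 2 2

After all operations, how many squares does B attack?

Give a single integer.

Op 1: place WB@(1,3)
Op 2: place WR@(4,3)
Op 3: place WN@(1,2)
Op 4: remove (1,2)
Op 5: remove (4,3)
Op 6: place BK@(2,4)
Op 7: place WN@(2,2)
Per-piece attacks for B:
  BK@(2,4): attacks (2,5) (2,3) (3,4) (1,4) (3,5) (3,3) (1,5) (1,3)
Union (8 distinct): (1,3) (1,4) (1,5) (2,3) (2,5) (3,3) (3,4) (3,5)

Answer: 8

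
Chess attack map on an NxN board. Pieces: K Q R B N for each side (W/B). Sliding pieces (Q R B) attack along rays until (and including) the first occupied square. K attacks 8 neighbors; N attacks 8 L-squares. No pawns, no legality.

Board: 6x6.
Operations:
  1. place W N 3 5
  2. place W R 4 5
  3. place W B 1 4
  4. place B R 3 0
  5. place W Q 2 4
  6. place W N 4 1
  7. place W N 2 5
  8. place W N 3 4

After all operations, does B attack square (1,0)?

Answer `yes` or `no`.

Op 1: place WN@(3,5)
Op 2: place WR@(4,5)
Op 3: place WB@(1,4)
Op 4: place BR@(3,0)
Op 5: place WQ@(2,4)
Op 6: place WN@(4,1)
Op 7: place WN@(2,5)
Op 8: place WN@(3,4)
Per-piece attacks for B:
  BR@(3,0): attacks (3,1) (3,2) (3,3) (3,4) (4,0) (5,0) (2,0) (1,0) (0,0) [ray(0,1) blocked at (3,4)]
B attacks (1,0): yes

Answer: yes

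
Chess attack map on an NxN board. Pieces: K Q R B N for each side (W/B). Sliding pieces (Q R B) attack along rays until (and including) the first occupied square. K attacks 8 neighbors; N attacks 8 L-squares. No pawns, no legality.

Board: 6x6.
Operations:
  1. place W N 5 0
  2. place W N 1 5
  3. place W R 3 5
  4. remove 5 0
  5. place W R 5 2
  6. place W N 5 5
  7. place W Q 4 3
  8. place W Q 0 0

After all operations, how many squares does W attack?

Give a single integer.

Answer: 32

Derivation:
Op 1: place WN@(5,0)
Op 2: place WN@(1,5)
Op 3: place WR@(3,5)
Op 4: remove (5,0)
Op 5: place WR@(5,2)
Op 6: place WN@(5,5)
Op 7: place WQ@(4,3)
Op 8: place WQ@(0,0)
Per-piece attacks for W:
  WQ@(0,0): attacks (0,1) (0,2) (0,3) (0,4) (0,5) (1,0) (2,0) (3,0) (4,0) (5,0) (1,1) (2,2) (3,3) (4,4) (5,5) [ray(1,1) blocked at (5,5)]
  WN@(1,5): attacks (2,3) (3,4) (0,3)
  WR@(3,5): attacks (3,4) (3,3) (3,2) (3,1) (3,0) (4,5) (5,5) (2,5) (1,5) [ray(1,0) blocked at (5,5); ray(-1,0) blocked at (1,5)]
  WQ@(4,3): attacks (4,4) (4,5) (4,2) (4,1) (4,0) (5,3) (3,3) (2,3) (1,3) (0,3) (5,4) (5,2) (3,4) (2,5) (3,2) (2,1) (1,0) [ray(1,-1) blocked at (5,2)]
  WR@(5,2): attacks (5,3) (5,4) (5,5) (5,1) (5,0) (4,2) (3,2) (2,2) (1,2) (0,2) [ray(0,1) blocked at (5,5)]
  WN@(5,5): attacks (4,3) (3,4)
Union (32 distinct): (0,1) (0,2) (0,3) (0,4) (0,5) (1,0) (1,1) (1,2) (1,3) (1,5) (2,0) (2,1) (2,2) (2,3) (2,5) (3,0) (3,1) (3,2) (3,3) (3,4) (4,0) (4,1) (4,2) (4,3) (4,4) (4,5) (5,0) (5,1) (5,2) (5,3) (5,4) (5,5)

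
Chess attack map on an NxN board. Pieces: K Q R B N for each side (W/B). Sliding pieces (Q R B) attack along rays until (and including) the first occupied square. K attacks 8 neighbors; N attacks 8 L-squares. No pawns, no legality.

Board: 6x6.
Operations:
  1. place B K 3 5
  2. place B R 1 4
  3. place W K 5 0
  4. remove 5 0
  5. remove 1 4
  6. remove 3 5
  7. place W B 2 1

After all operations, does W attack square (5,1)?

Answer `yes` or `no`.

Op 1: place BK@(3,5)
Op 2: place BR@(1,4)
Op 3: place WK@(5,0)
Op 4: remove (5,0)
Op 5: remove (1,4)
Op 6: remove (3,5)
Op 7: place WB@(2,1)
Per-piece attacks for W:
  WB@(2,1): attacks (3,2) (4,3) (5,4) (3,0) (1,2) (0,3) (1,0)
W attacks (5,1): no

Answer: no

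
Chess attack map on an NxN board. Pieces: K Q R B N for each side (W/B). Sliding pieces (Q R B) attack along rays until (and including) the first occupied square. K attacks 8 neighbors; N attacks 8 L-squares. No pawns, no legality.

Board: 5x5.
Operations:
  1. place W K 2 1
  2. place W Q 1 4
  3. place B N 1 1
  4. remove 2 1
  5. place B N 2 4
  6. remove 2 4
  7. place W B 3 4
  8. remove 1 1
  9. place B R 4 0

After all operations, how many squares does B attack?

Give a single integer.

Op 1: place WK@(2,1)
Op 2: place WQ@(1,4)
Op 3: place BN@(1,1)
Op 4: remove (2,1)
Op 5: place BN@(2,4)
Op 6: remove (2,4)
Op 7: place WB@(3,4)
Op 8: remove (1,1)
Op 9: place BR@(4,0)
Per-piece attacks for B:
  BR@(4,0): attacks (4,1) (4,2) (4,3) (4,4) (3,0) (2,0) (1,0) (0,0)
Union (8 distinct): (0,0) (1,0) (2,0) (3,0) (4,1) (4,2) (4,3) (4,4)

Answer: 8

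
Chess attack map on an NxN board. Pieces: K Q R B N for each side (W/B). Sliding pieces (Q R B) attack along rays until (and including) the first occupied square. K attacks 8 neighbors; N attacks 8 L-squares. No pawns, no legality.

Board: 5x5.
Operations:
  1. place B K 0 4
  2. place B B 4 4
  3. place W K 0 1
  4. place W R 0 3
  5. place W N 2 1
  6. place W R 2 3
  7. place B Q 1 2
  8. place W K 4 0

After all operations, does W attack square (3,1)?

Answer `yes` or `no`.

Op 1: place BK@(0,4)
Op 2: place BB@(4,4)
Op 3: place WK@(0,1)
Op 4: place WR@(0,3)
Op 5: place WN@(2,1)
Op 6: place WR@(2,3)
Op 7: place BQ@(1,2)
Op 8: place WK@(4,0)
Per-piece attacks for W:
  WK@(0,1): attacks (0,2) (0,0) (1,1) (1,2) (1,0)
  WR@(0,3): attacks (0,4) (0,2) (0,1) (1,3) (2,3) [ray(0,1) blocked at (0,4); ray(0,-1) blocked at (0,1); ray(1,0) blocked at (2,3)]
  WN@(2,1): attacks (3,3) (4,2) (1,3) (0,2) (4,0) (0,0)
  WR@(2,3): attacks (2,4) (2,2) (2,1) (3,3) (4,3) (1,3) (0,3) [ray(0,-1) blocked at (2,1); ray(-1,0) blocked at (0,3)]
  WK@(4,0): attacks (4,1) (3,0) (3,1)
W attacks (3,1): yes

Answer: yes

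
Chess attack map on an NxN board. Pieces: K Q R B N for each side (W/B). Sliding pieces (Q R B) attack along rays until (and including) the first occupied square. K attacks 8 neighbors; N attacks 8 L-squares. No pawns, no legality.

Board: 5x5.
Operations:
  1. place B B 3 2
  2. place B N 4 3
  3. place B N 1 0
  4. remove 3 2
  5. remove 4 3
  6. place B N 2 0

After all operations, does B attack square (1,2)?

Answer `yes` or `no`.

Answer: yes

Derivation:
Op 1: place BB@(3,2)
Op 2: place BN@(4,3)
Op 3: place BN@(1,0)
Op 4: remove (3,2)
Op 5: remove (4,3)
Op 6: place BN@(2,0)
Per-piece attacks for B:
  BN@(1,0): attacks (2,2) (3,1) (0,2)
  BN@(2,0): attacks (3,2) (4,1) (1,2) (0,1)
B attacks (1,2): yes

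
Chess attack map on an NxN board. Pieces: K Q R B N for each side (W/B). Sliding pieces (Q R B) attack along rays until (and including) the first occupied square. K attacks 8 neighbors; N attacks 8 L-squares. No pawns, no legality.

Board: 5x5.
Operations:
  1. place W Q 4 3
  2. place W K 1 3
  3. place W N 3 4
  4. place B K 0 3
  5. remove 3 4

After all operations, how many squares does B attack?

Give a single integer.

Answer: 5

Derivation:
Op 1: place WQ@(4,3)
Op 2: place WK@(1,3)
Op 3: place WN@(3,4)
Op 4: place BK@(0,3)
Op 5: remove (3,4)
Per-piece attacks for B:
  BK@(0,3): attacks (0,4) (0,2) (1,3) (1,4) (1,2)
Union (5 distinct): (0,2) (0,4) (1,2) (1,3) (1,4)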